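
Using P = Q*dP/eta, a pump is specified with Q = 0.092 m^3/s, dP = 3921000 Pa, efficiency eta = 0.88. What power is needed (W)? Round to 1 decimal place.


P = Q * dP / eta
P = 0.092 * 3921000 / 0.88
P = 360732.0 / 0.88
P = 409922.7 W


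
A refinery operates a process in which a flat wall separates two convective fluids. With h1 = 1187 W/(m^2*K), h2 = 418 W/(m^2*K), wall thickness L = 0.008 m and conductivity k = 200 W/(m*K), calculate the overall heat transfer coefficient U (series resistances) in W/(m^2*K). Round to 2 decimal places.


1/U = 1/h1 + L/k + 1/h2
1/U = 1/1187 + 0.008/200 + 1/418
1/U = 0.00084246 + 4e-05 + 0.0023923445
1/U = 0.0032748045
U = 305.36 W/(m^2*K)


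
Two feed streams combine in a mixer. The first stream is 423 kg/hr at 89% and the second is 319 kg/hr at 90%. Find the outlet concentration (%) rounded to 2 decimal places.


Mass balance on solute: F1*x1 + F2*x2 = F3*x3
F3 = F1 + F2 = 423 + 319 = 742 kg/hr
x3 = (F1*x1 + F2*x2)/F3
x3 = (423*0.89 + 319*0.9) / 742
x3 = 89.43%


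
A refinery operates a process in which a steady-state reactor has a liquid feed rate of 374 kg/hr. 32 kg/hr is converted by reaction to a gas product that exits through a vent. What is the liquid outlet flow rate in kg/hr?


Steady-state mass balance on the main outlet: F_out = F_in - F_removed
F_out = 374 - 32
F_out = 342 kg/hr


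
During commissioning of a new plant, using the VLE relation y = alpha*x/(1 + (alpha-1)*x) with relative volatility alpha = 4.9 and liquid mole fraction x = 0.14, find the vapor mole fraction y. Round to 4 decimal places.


y = alpha*x / (1 + (alpha-1)*x)
y = 4.9*0.14 / (1 + (4.9-1)*0.14)
y = 0.686 / (1 + 0.546)
y = 0.686 / 1.546
y = 0.4437


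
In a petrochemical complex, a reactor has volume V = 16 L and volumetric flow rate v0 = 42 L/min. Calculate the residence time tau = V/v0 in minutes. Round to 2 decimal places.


tau = V / v0
tau = 16 / 42
tau = 0.38 min


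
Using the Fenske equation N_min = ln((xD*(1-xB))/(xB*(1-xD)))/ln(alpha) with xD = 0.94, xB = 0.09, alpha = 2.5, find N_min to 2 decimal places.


N_min = ln((xD*(1-xB))/(xB*(1-xD))) / ln(alpha)
Numerator inside ln: 0.8554 / 0.0054 = 158.407407
ln(158.407407) = 5.06517
ln(alpha) = ln(2.5) = 0.916291
N_min = 5.06517 / 0.916291 = 5.53


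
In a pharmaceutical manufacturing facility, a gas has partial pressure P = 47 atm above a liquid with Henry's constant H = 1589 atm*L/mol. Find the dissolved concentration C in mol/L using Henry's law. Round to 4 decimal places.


C = P / H
C = 47 / 1589
C = 0.0296 mol/L


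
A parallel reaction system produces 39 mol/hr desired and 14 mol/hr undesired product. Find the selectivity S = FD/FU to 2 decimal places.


S = desired product rate / undesired product rate
S = 39 / 14
S = 2.79


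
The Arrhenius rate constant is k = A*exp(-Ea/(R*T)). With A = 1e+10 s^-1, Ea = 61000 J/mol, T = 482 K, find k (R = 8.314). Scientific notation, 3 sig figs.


k = A * exp(-Ea/(R*T))
k = 1e+10 * exp(-61000 / (8.314 * 482))
k = 1e+10 * exp(-15.222037)
k = 2.45e+03


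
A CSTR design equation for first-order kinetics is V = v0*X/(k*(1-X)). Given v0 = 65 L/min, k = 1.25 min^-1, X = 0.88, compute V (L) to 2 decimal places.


V = v0 * X / (k * (1 - X))
V = 65 * 0.88 / (1.25 * (1 - 0.88))
V = 57.2 / (1.25 * 0.12)
V = 57.2 / 0.15
V = 381.33 L


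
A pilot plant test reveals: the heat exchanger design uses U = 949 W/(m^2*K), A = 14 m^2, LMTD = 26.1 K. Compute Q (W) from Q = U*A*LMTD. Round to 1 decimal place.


Q = U * A * LMTD
Q = 949 * 14 * 26.1
Q = 346764.6 W


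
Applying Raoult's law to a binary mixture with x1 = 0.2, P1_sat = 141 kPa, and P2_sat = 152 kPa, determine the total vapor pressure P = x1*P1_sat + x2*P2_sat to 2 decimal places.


P = x1*P1_sat + x2*P2_sat
x2 = 1 - x1 = 1 - 0.2 = 0.8
P = 0.2*141 + 0.8*152
P = 28.2 + 121.6
P = 149.80 kPa


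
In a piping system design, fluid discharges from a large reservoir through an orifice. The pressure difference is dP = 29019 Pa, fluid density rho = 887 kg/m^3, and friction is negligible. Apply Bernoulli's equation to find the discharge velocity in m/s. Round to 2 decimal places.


v = sqrt(2*dP/rho)
v = sqrt(2*29019/887)
v = sqrt(65.431793)
v = 8.09 m/s


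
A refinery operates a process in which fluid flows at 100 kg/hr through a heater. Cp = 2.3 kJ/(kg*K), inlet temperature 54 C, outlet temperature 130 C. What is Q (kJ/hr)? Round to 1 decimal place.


Q = m_dot * Cp * (T2 - T1)
Q = 100 * 2.3 * (130 - 54)
Q = 100 * 2.3 * 76
Q = 17480.0 kJ/hr


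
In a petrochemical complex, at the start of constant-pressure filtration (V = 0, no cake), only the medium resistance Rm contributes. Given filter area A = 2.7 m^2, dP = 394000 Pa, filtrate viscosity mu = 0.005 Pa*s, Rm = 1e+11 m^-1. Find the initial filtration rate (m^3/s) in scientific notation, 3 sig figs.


rate = A * dP / (mu * Rm)
rate = 2.7 * 394000 / (0.005 * 1e+11)
rate = 1063800.0 / 5.000e+08
rate = 2.13e-03 m^3/s


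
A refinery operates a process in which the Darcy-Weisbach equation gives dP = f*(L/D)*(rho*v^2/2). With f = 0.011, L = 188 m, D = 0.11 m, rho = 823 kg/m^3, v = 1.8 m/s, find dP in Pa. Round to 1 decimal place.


dP = f * (L/D) * (rho*v^2/2)
dP = 0.011 * (188/0.11) * (823*1.8^2/2)
L/D = 1709.09090909
rho*v^2/2 = 823*3.24/2 = 1333.26
dP = 0.011 * 1709.09090909 * 1333.26
dP = 25065.3 Pa


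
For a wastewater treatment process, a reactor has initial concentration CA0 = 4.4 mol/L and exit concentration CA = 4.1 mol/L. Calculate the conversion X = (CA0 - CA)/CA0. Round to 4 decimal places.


X = (CA0 - CA) / CA0
X = (4.4 - 4.1) / 4.4
X = 0.3 / 4.4
X = 0.0682


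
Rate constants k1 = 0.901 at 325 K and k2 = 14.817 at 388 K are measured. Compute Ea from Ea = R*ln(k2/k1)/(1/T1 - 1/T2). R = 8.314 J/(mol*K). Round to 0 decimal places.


Ea = R * ln(k2/k1) / (1/T1 - 1/T2)
ln(k2/k1) = ln(14.817/0.901) = 2.8000252
1/T1 - 1/T2 = 1/325 - 1/388 = 0.000499603489
Ea = 8.314 * 2.8000252 / 0.000499603489
Ea = 46596 J/mol


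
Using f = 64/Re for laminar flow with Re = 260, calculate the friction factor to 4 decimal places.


f = 64 / Re
f = 64 / 260
f = 0.2462


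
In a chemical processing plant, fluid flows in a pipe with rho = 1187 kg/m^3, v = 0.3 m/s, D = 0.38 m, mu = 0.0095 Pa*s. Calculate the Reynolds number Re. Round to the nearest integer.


Re = rho * v * D / mu
Re = 1187 * 0.3 * 0.38 / 0.0095
Re = 135.318 / 0.0095
Re = 14244


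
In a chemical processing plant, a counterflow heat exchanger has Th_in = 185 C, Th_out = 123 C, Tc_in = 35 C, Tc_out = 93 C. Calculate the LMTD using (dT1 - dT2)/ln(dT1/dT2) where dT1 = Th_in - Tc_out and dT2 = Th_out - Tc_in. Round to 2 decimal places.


dT1 = Th_in - Tc_out = 185 - 93 = 92
dT2 = Th_out - Tc_in = 123 - 35 = 88
LMTD = (dT1 - dT2) / ln(dT1/dT2)
LMTD = (92 - 88) / ln(92/88)
LMTD = 89.99 K


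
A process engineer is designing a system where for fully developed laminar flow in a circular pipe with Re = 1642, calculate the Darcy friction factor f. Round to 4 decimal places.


f = 64 / Re
f = 64 / 1642
f = 0.0390


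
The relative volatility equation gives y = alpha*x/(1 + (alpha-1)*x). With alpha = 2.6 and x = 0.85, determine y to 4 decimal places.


y = alpha*x / (1 + (alpha-1)*x)
y = 2.6*0.85 / (1 + (2.6-1)*0.85)
y = 2.21 / (1 + 1.36)
y = 2.21 / 2.36
y = 0.9364


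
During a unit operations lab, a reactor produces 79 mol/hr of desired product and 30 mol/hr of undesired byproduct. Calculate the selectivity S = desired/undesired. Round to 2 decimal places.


S = desired product rate / undesired product rate
S = 79 / 30
S = 2.63


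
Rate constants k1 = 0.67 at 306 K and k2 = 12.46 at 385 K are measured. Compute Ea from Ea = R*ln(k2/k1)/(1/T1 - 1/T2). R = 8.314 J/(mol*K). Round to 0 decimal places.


Ea = R * ln(k2/k1) / (1/T1 - 1/T2)
ln(k2/k1) = ln(12.46/0.67) = 2.9230011
1/T1 - 1/T2 = 1/306 - 1/385 = 0.000670571259
Ea = 8.314 * 2.9230011 / 0.000670571259
Ea = 36240 J/mol


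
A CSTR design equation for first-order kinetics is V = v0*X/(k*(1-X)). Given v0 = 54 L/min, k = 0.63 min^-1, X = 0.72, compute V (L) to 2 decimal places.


V = v0 * X / (k * (1 - X))
V = 54 * 0.72 / (0.63 * (1 - 0.72))
V = 38.88 / (0.63 * 0.28)
V = 38.88 / 0.1764
V = 220.41 L


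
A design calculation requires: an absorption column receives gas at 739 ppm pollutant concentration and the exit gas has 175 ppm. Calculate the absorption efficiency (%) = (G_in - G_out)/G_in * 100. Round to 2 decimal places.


Efficiency = (G_in - G_out) / G_in * 100%
Efficiency = (739 - 175) / 739 * 100
Efficiency = 564 / 739 * 100
Efficiency = 76.32%


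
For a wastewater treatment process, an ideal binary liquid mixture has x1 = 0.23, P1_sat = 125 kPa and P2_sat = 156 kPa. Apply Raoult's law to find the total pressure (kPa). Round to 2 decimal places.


P = x1*P1_sat + x2*P2_sat
x2 = 1 - x1 = 1 - 0.23 = 0.77
P = 0.23*125 + 0.77*156
P = 28.75 + 120.12
P = 148.87 kPa


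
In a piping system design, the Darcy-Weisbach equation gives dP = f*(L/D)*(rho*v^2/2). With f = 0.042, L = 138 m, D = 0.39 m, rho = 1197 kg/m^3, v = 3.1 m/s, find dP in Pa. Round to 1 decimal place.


dP = f * (L/D) * (rho*v^2/2)
dP = 0.042 * (138/0.39) * (1197*3.1^2/2)
L/D = 353.84615385
rho*v^2/2 = 1197*9.61/2 = 5751.585
dP = 0.042 * 353.84615385 * 5751.585
dP = 85477.4 Pa


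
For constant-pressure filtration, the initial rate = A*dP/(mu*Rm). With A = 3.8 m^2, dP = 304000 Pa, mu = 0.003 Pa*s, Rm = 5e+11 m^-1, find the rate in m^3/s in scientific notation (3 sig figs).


rate = A * dP / (mu * Rm)
rate = 3.8 * 304000 / (0.003 * 5e+11)
rate = 1155200.0 / 1.500e+09
rate = 7.70e-04 m^3/s


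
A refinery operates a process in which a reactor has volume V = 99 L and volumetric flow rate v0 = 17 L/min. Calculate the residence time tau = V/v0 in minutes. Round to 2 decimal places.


tau = V / v0
tau = 99 / 17
tau = 5.82 min


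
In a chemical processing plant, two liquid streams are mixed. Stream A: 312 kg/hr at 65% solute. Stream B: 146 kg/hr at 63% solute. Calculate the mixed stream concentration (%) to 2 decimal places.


Mass balance on solute: F1*x1 + F2*x2 = F3*x3
F3 = F1 + F2 = 312 + 146 = 458 kg/hr
x3 = (F1*x1 + F2*x2)/F3
x3 = (312*0.65 + 146*0.63) / 458
x3 = 64.36%


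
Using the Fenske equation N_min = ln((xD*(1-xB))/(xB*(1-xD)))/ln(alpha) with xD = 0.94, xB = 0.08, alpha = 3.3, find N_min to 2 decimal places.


N_min = ln((xD*(1-xB))/(xB*(1-xD))) / ln(alpha)
Numerator inside ln: 0.8648 / 0.0048 = 180.166667
ln(180.166667) = 5.193882
ln(alpha) = ln(3.3) = 1.193922
N_min = 5.193882 / 1.193922 = 4.35


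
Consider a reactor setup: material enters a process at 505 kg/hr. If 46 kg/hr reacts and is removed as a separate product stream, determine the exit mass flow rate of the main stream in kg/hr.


Steady-state mass balance on the main outlet: F_out = F_in - F_removed
F_out = 505 - 46
F_out = 459 kg/hr


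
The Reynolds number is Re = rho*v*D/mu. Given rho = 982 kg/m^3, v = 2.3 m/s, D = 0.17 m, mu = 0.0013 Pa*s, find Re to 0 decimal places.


Re = rho * v * D / mu
Re = 982 * 2.3 * 0.17 / 0.0013
Re = 383.962 / 0.0013
Re = 295355


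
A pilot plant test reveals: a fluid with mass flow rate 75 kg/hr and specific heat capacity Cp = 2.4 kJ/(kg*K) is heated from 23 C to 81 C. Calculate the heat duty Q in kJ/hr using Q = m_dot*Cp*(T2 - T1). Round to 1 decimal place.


Q = m_dot * Cp * (T2 - T1)
Q = 75 * 2.4 * (81 - 23)
Q = 75 * 2.4 * 58
Q = 10440.0 kJ/hr


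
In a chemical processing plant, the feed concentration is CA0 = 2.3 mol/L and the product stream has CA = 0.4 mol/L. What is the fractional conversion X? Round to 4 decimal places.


X = (CA0 - CA) / CA0
X = (2.3 - 0.4) / 2.3
X = 1.9 / 2.3
X = 0.8261


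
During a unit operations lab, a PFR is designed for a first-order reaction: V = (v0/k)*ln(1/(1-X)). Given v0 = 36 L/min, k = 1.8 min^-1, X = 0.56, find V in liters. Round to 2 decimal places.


V = (v0/k) * ln(1/(1-X))
V = (36/1.8) * ln(1/(1-0.56))
V = 20.0 * ln(2.272727)
V = 20.0 * 0.82098
V = 16.42 L


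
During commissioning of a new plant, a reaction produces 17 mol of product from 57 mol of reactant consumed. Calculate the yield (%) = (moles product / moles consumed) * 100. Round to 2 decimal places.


Yield = (moles product / moles consumed) * 100%
Yield = (17 / 57) * 100
Yield = 0.2982 * 100
Yield = 29.82%


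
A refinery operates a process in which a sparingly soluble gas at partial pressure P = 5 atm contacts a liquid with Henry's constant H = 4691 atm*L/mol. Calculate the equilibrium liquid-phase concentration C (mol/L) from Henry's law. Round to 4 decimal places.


C = P / H
C = 5 / 4691
C = 0.0011 mol/L


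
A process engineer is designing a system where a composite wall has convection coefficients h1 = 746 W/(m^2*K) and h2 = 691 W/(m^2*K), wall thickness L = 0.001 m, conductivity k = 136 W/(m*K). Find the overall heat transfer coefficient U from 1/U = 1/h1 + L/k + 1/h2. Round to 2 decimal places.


1/U = 1/h1 + L/k + 1/h2
1/U = 1/746 + 0.001/136 + 1/691
1/U = 0.0013404826 + 7.3529e-06 + 0.001447178
1/U = 0.0027950135
U = 357.78 W/(m^2*K)


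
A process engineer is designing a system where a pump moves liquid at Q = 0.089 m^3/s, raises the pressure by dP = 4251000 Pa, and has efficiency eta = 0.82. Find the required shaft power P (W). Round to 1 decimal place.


P = Q * dP / eta
P = 0.089 * 4251000 / 0.82
P = 378339.0 / 0.82
P = 461389.0 W


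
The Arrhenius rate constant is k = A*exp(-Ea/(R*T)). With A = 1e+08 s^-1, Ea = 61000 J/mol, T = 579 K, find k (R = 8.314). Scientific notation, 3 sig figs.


k = A * exp(-Ea/(R*T))
k = 1e+08 * exp(-61000 / (8.314 * 579))
k = 1e+08 * exp(-12.671886)
k = 3.14e+02


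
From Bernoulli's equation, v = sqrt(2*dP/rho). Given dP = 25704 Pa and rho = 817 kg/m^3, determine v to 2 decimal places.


v = sqrt(2*dP/rho)
v = sqrt(2*25704/817)
v = sqrt(62.922889)
v = 7.93 m/s


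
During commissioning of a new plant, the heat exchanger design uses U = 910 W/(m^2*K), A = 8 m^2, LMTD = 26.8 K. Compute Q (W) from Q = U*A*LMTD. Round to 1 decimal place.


Q = U * A * LMTD
Q = 910 * 8 * 26.8
Q = 195104.0 W


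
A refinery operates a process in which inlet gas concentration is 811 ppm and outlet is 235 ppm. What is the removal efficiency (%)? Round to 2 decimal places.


Efficiency = (G_in - G_out) / G_in * 100%
Efficiency = (811 - 235) / 811 * 100
Efficiency = 576 / 811 * 100
Efficiency = 71.02%


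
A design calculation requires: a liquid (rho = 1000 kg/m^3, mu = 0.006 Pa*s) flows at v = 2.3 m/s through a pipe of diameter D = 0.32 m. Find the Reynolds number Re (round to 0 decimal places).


Re = rho * v * D / mu
Re = 1000 * 2.3 * 0.32 / 0.006
Re = 736.0 / 0.006
Re = 122667


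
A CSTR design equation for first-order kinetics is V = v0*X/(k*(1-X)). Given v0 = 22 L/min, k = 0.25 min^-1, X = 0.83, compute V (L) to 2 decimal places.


V = v0 * X / (k * (1 - X))
V = 22 * 0.83 / (0.25 * (1 - 0.83))
V = 18.26 / (0.25 * 0.17)
V = 18.26 / 0.0425
V = 429.65 L


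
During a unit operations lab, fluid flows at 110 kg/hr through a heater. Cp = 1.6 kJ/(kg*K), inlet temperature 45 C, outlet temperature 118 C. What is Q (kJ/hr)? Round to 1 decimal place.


Q = m_dot * Cp * (T2 - T1)
Q = 110 * 1.6 * (118 - 45)
Q = 110 * 1.6 * 73
Q = 12848.0 kJ/hr


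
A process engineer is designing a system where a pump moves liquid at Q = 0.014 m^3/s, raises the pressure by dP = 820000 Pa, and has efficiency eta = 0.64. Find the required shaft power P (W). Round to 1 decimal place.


P = Q * dP / eta
P = 0.014 * 820000 / 0.64
P = 11480.0 / 0.64
P = 17937.5 W


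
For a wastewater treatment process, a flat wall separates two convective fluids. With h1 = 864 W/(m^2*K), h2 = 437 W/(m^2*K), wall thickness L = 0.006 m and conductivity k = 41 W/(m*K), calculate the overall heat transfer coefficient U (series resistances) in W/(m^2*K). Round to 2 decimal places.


1/U = 1/h1 + L/k + 1/h2
1/U = 1/864 + 0.006/41 + 1/437
1/U = 0.0011574074 + 0.0001463415 + 0.0022883295
1/U = 0.0035920784
U = 278.39 W/(m^2*K)


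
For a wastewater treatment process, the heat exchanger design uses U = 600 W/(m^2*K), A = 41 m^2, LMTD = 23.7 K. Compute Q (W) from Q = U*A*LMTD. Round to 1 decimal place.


Q = U * A * LMTD
Q = 600 * 41 * 23.7
Q = 583020.0 W


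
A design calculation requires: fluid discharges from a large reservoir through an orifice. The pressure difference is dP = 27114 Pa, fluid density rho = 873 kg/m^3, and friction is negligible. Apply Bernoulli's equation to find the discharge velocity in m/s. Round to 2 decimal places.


v = sqrt(2*dP/rho)
v = sqrt(2*27114/873)
v = sqrt(62.116838)
v = 7.88 m/s


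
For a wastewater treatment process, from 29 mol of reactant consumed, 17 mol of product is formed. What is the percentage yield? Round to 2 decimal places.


Yield = (moles product / moles consumed) * 100%
Yield = (17 / 29) * 100
Yield = 0.5862 * 100
Yield = 58.62%


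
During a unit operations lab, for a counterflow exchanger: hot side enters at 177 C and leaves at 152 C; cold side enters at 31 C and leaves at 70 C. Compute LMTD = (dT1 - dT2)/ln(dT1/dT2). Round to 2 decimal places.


dT1 = Th_in - Tc_out = 177 - 70 = 107
dT2 = Th_out - Tc_in = 152 - 31 = 121
LMTD = (dT1 - dT2) / ln(dT1/dT2)
LMTD = (107 - 121) / ln(107/121)
LMTD = 113.86 K


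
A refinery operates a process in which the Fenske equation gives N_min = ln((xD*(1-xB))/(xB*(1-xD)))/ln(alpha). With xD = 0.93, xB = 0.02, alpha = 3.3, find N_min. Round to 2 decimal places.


N_min = ln((xD*(1-xB))/(xB*(1-xD))) / ln(alpha)
Numerator inside ln: 0.9114 / 0.0014 = 651.0
ln(651.0) = 6.47851
ln(alpha) = ln(3.3) = 1.193922
N_min = 6.47851 / 1.193922 = 5.43


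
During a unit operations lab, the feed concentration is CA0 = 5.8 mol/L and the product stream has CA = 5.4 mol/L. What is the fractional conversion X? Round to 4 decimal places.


X = (CA0 - CA) / CA0
X = (5.8 - 5.4) / 5.8
X = 0.4 / 5.8
X = 0.0690


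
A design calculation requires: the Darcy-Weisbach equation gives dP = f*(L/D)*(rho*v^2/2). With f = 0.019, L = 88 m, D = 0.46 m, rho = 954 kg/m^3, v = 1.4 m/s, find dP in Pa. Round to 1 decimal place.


dP = f * (L/D) * (rho*v^2/2)
dP = 0.019 * (88/0.46) * (954*1.4^2/2)
L/D = 191.30434783
rho*v^2/2 = 954*1.96/2 = 934.92
dP = 0.019 * 191.30434783 * 934.92
dP = 3398.2 Pa


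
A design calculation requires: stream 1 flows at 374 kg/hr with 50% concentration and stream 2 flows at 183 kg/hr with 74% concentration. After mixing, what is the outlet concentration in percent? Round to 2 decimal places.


Mass balance on solute: F1*x1 + F2*x2 = F3*x3
F3 = F1 + F2 = 374 + 183 = 557 kg/hr
x3 = (F1*x1 + F2*x2)/F3
x3 = (374*0.5 + 183*0.74) / 557
x3 = 57.89%


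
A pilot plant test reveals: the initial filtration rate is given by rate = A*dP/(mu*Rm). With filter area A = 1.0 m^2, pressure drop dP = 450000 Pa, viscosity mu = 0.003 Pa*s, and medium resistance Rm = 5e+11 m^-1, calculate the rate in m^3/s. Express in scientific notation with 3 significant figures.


rate = A * dP / (mu * Rm)
rate = 1.0 * 450000 / (0.003 * 5e+11)
rate = 450000.0 / 1.500e+09
rate = 3.00e-04 m^3/s


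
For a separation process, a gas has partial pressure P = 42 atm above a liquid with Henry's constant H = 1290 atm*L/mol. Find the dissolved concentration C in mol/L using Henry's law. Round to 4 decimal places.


C = P / H
C = 42 / 1290
C = 0.0326 mol/L


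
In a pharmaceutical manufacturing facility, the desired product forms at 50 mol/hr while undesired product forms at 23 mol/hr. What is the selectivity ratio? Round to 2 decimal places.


S = desired product rate / undesired product rate
S = 50 / 23
S = 2.17


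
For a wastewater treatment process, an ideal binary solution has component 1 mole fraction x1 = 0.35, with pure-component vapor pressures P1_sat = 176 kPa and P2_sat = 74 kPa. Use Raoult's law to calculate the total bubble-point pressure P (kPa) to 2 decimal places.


P = x1*P1_sat + x2*P2_sat
x2 = 1 - x1 = 1 - 0.35 = 0.65
P = 0.35*176 + 0.65*74
P = 61.6 + 48.1
P = 109.70 kPa


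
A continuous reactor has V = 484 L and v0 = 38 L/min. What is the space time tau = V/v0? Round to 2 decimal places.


tau = V / v0
tau = 484 / 38
tau = 12.74 min


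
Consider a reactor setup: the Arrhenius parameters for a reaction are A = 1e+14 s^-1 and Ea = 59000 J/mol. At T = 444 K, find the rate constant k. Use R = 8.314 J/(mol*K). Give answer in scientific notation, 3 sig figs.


k = A * exp(-Ea/(R*T))
k = 1e+14 * exp(-59000 / (8.314 * 444))
k = 1e+14 * exp(-15.983027)
k = 1.14e+07


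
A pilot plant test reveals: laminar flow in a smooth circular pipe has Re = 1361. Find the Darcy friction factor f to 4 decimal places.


f = 64 / Re
f = 64 / 1361
f = 0.0470


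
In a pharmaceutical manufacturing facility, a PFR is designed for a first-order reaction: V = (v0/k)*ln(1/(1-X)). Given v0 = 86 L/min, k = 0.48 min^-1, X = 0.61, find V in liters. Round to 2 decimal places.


V = (v0/k) * ln(1/(1-X))
V = (86/0.48) * ln(1/(1-0.61))
V = 179.166667 * ln(2.564103)
V = 179.166667 * 0.941609
V = 168.70 L


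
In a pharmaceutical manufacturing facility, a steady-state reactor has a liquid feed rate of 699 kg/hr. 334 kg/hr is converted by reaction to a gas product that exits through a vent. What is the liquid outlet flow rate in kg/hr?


Steady-state mass balance on the main outlet: F_out = F_in - F_removed
F_out = 699 - 334
F_out = 365 kg/hr


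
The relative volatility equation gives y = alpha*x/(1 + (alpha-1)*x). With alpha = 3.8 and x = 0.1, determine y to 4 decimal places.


y = alpha*x / (1 + (alpha-1)*x)
y = 3.8*0.1 / (1 + (3.8-1)*0.1)
y = 0.38 / (1 + 0.28)
y = 0.38 / 1.28
y = 0.2969


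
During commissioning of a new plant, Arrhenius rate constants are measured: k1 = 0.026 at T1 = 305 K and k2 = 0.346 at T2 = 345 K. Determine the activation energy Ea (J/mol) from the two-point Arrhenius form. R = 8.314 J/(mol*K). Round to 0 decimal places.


Ea = R * ln(k2/k1) / (1/T1 - 1/T2)
ln(k2/k1) = ln(0.346/0.026) = 2.5883422
1/T1 - 1/T2 = 1/305 - 1/345 = 0.0003801378
Ea = 8.314 * 2.5883422 / 0.0003801378
Ea = 56610 J/mol


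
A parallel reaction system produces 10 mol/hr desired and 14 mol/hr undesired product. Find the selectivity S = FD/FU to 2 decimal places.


S = desired product rate / undesired product rate
S = 10 / 14
S = 0.71


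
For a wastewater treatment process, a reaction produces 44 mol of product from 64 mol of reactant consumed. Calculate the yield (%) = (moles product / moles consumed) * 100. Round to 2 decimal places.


Yield = (moles product / moles consumed) * 100%
Yield = (44 / 64) * 100
Yield = 0.6875 * 100
Yield = 68.75%


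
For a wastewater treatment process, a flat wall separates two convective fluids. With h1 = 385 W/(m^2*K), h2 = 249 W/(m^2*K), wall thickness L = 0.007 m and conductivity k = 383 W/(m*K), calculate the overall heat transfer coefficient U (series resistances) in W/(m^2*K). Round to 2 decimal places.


1/U = 1/h1 + L/k + 1/h2
1/U = 1/385 + 0.007/383 + 1/249
1/U = 0.0025974026 + 1.82768e-05 + 0.0040160643
1/U = 0.0066317437
U = 150.79 W/(m^2*K)


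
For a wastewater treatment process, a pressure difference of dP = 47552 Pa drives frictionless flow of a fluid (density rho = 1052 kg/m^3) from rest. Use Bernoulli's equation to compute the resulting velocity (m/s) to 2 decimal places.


v = sqrt(2*dP/rho)
v = sqrt(2*47552/1052)
v = sqrt(90.403042)
v = 9.51 m/s


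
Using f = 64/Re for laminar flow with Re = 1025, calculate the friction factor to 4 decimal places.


f = 64 / Re
f = 64 / 1025
f = 0.0624


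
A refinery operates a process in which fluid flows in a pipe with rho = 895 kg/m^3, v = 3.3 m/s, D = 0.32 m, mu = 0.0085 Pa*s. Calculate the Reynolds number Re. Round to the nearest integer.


Re = rho * v * D / mu
Re = 895 * 3.3 * 0.32 / 0.0085
Re = 945.12 / 0.0085
Re = 111191


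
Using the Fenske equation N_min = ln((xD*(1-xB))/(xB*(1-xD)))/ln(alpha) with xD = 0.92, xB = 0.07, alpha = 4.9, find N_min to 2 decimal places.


N_min = ln((xD*(1-xB))/(xB*(1-xD))) / ln(alpha)
Numerator inside ln: 0.8556 / 0.0056 = 152.785714
ln(152.785714) = 5.029036
ln(alpha) = ln(4.9) = 1.589235
N_min = 5.029036 / 1.589235 = 3.16


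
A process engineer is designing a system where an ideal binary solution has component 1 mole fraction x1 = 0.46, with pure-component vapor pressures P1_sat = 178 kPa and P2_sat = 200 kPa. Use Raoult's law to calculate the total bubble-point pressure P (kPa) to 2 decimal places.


P = x1*P1_sat + x2*P2_sat
x2 = 1 - x1 = 1 - 0.46 = 0.54
P = 0.46*178 + 0.54*200
P = 81.88 + 108.0
P = 189.88 kPa


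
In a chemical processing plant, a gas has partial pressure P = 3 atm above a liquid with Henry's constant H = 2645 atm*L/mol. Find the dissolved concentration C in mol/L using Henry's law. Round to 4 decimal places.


C = P / H
C = 3 / 2645
C = 0.0011 mol/L


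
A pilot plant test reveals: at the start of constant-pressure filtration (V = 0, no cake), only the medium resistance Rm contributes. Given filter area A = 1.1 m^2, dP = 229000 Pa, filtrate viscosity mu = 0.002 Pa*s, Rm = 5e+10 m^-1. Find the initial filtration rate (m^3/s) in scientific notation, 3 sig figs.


rate = A * dP / (mu * Rm)
rate = 1.1 * 229000 / (0.002 * 5e+10)
rate = 251900.0 / 1.000e+08
rate = 2.52e-03 m^3/s


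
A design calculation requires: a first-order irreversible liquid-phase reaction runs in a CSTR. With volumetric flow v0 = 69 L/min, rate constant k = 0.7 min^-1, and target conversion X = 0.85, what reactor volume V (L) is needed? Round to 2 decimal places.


V = v0 * X / (k * (1 - X))
V = 69 * 0.85 / (0.7 * (1 - 0.85))
V = 58.65 / (0.7 * 0.15)
V = 58.65 / 0.105
V = 558.57 L


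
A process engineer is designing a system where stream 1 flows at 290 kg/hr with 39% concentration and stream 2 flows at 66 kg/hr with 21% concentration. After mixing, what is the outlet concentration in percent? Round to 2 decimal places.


Mass balance on solute: F1*x1 + F2*x2 = F3*x3
F3 = F1 + F2 = 290 + 66 = 356 kg/hr
x3 = (F1*x1 + F2*x2)/F3
x3 = (290*0.39 + 66*0.21) / 356
x3 = 35.66%


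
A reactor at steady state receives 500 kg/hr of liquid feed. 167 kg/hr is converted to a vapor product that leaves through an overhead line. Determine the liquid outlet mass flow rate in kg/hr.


Steady-state mass balance on the main outlet: F_out = F_in - F_removed
F_out = 500 - 167
F_out = 333 kg/hr


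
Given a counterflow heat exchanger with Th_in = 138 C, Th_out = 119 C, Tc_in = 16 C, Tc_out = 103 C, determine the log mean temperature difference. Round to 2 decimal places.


dT1 = Th_in - Tc_out = 138 - 103 = 35
dT2 = Th_out - Tc_in = 119 - 16 = 103
LMTD = (dT1 - dT2) / ln(dT1/dT2)
LMTD = (35 - 103) / ln(35/103)
LMTD = 63.00 K


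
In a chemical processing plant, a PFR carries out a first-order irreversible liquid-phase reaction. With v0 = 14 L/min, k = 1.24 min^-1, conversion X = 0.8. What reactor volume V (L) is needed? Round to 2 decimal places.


V = (v0/k) * ln(1/(1-X))
V = (14/1.24) * ln(1/(1-0.8))
V = 11.290323 * ln(5.0)
V = 11.290323 * 1.609438
V = 18.17 L


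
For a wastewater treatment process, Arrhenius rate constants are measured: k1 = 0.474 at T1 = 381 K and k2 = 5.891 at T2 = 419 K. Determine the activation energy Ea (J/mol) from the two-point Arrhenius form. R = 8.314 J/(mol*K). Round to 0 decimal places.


Ea = R * ln(k2/k1) / (1/T1 - 1/T2)
ln(k2/k1) = ln(5.891/0.474) = 2.5199737
1/T1 - 1/T2 = 1/381 - 1/419 = 0.000238037071
Ea = 8.314 * 2.5199737 / 0.000238037071
Ea = 88016 J/mol


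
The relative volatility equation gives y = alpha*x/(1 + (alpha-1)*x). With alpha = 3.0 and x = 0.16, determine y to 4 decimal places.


y = alpha*x / (1 + (alpha-1)*x)
y = 3.0*0.16 / (1 + (3.0-1)*0.16)
y = 0.48 / (1 + 0.32)
y = 0.48 / 1.32
y = 0.3636


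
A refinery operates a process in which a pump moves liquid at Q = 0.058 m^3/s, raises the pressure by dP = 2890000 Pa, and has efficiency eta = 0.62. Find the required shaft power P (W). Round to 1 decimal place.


P = Q * dP / eta
P = 0.058 * 2890000 / 0.62
P = 167620.0 / 0.62
P = 270354.8 W


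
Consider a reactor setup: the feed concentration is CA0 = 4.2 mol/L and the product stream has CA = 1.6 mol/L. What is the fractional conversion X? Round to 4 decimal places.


X = (CA0 - CA) / CA0
X = (4.2 - 1.6) / 4.2
X = 2.6 / 4.2
X = 0.6190


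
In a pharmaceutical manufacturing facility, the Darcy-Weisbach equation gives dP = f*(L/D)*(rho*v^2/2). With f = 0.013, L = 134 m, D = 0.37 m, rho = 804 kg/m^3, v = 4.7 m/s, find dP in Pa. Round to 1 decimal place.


dP = f * (L/D) * (rho*v^2/2)
dP = 0.013 * (134/0.37) * (804*4.7^2/2)
L/D = 362.16216216
rho*v^2/2 = 804*22.09/2 = 8880.18
dP = 0.013 * 362.16216216 * 8880.18
dP = 41808.8 Pa


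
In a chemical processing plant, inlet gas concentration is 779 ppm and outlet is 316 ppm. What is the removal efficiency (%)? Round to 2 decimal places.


Efficiency = (G_in - G_out) / G_in * 100%
Efficiency = (779 - 316) / 779 * 100
Efficiency = 463 / 779 * 100
Efficiency = 59.44%


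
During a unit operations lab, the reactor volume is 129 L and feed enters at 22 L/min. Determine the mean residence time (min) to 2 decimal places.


tau = V / v0
tau = 129 / 22
tau = 5.86 min


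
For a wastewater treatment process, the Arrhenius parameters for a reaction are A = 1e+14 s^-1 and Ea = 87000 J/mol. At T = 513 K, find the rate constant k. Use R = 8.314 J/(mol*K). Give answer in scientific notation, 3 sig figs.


k = A * exp(-Ea/(R*T))
k = 1e+14 * exp(-87000 / (8.314 * 513))
k = 1e+14 * exp(-20.398201)
k = 1.38e+05


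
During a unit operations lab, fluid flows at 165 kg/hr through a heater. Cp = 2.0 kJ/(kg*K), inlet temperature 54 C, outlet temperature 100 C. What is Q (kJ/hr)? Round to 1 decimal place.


Q = m_dot * Cp * (T2 - T1)
Q = 165 * 2.0 * (100 - 54)
Q = 165 * 2.0 * 46
Q = 15180.0 kJ/hr


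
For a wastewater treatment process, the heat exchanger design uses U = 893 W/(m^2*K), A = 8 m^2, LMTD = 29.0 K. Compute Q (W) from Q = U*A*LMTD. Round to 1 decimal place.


Q = U * A * LMTD
Q = 893 * 8 * 29.0
Q = 207176.0 W


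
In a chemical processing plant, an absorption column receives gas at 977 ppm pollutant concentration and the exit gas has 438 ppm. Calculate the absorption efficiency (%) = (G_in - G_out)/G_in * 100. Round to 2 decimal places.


Efficiency = (G_in - G_out) / G_in * 100%
Efficiency = (977 - 438) / 977 * 100
Efficiency = 539 / 977 * 100
Efficiency = 55.17%


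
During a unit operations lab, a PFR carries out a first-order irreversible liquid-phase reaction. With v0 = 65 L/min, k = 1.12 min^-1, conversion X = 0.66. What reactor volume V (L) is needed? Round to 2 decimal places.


V = (v0/k) * ln(1/(1-X))
V = (65/1.12) * ln(1/(1-0.66))
V = 58.035714 * ln(2.941176)
V = 58.035714 * 1.07881
V = 62.61 L


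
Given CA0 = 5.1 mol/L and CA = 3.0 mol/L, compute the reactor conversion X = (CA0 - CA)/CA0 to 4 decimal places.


X = (CA0 - CA) / CA0
X = (5.1 - 3.0) / 5.1
X = 2.1 / 5.1
X = 0.4118


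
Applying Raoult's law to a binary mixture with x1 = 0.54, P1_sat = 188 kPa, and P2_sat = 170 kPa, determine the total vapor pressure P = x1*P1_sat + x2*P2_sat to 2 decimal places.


P = x1*P1_sat + x2*P2_sat
x2 = 1 - x1 = 1 - 0.54 = 0.46
P = 0.54*188 + 0.46*170
P = 101.52 + 78.2
P = 179.72 kPa


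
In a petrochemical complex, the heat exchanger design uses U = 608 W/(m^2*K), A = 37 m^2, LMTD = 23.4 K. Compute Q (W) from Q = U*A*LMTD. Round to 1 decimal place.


Q = U * A * LMTD
Q = 608 * 37 * 23.4
Q = 526406.4 W


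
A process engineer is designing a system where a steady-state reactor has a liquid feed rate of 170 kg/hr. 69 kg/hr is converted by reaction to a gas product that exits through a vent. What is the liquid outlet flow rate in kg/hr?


Steady-state mass balance on the main outlet: F_out = F_in - F_removed
F_out = 170 - 69
F_out = 101 kg/hr


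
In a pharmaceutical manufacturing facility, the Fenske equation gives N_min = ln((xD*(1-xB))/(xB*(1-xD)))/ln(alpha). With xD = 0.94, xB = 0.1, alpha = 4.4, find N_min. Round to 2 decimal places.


N_min = ln((xD*(1-xB))/(xB*(1-xD))) / ln(alpha)
Numerator inside ln: 0.846 / 0.006 = 141.0
ln(141.0) = 4.94876
ln(alpha) = ln(4.4) = 1.481605
N_min = 4.94876 / 1.481605 = 3.34


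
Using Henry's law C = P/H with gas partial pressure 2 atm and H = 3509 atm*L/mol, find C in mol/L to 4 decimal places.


C = P / H
C = 2 / 3509
C = 0.0006 mol/L


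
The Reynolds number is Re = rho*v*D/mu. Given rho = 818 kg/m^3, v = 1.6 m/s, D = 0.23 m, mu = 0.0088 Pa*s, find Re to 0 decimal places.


Re = rho * v * D / mu
Re = 818 * 1.6 * 0.23 / 0.0088
Re = 301.024 / 0.0088
Re = 34207


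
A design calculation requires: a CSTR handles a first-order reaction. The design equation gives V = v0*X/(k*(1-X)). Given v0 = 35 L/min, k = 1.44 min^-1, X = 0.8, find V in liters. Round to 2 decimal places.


V = v0 * X / (k * (1 - X))
V = 35 * 0.8 / (1.44 * (1 - 0.8))
V = 28.0 / (1.44 * 0.2)
V = 28.0 / 0.288
V = 97.22 L


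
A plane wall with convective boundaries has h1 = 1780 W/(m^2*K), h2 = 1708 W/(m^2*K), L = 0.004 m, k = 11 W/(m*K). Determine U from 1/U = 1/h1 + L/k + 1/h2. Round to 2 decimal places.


1/U = 1/h1 + L/k + 1/h2
1/U = 1/1780 + 0.004/11 + 1/1708
1/U = 0.0005617978 + 0.0003636364 + 0.0005854801
1/U = 0.0015109143
U = 661.85 W/(m^2*K)


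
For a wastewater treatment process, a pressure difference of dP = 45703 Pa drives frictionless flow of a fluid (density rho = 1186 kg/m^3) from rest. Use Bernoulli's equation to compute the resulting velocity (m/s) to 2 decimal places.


v = sqrt(2*dP/rho)
v = sqrt(2*45703/1186)
v = sqrt(77.070826)
v = 8.78 m/s


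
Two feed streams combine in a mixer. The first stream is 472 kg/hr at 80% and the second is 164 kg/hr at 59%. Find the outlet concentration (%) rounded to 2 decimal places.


Mass balance on solute: F1*x1 + F2*x2 = F3*x3
F3 = F1 + F2 = 472 + 164 = 636 kg/hr
x3 = (F1*x1 + F2*x2)/F3
x3 = (472*0.8 + 164*0.59) / 636
x3 = 74.58%


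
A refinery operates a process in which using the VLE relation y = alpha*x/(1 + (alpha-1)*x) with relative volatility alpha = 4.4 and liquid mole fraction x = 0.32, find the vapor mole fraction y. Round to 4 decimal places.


y = alpha*x / (1 + (alpha-1)*x)
y = 4.4*0.32 / (1 + (4.4-1)*0.32)
y = 1.408 / (1 + 1.088)
y = 1.408 / 2.088
y = 0.6743


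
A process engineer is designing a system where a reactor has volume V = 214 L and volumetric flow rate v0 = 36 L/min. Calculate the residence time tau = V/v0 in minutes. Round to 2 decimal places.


tau = V / v0
tau = 214 / 36
tau = 5.94 min


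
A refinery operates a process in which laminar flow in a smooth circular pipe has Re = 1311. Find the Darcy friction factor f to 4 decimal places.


f = 64 / Re
f = 64 / 1311
f = 0.0488


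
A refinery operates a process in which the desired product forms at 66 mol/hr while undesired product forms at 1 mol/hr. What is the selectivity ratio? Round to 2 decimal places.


S = desired product rate / undesired product rate
S = 66 / 1
S = 66.00


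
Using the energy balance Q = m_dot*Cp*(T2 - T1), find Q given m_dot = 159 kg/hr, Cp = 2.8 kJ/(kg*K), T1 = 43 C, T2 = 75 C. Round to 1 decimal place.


Q = m_dot * Cp * (T2 - T1)
Q = 159 * 2.8 * (75 - 43)
Q = 159 * 2.8 * 32
Q = 14246.4 kJ/hr


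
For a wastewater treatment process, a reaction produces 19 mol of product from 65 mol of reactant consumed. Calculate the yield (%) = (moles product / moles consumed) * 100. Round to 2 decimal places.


Yield = (moles product / moles consumed) * 100%
Yield = (19 / 65) * 100
Yield = 0.2923 * 100
Yield = 29.23%


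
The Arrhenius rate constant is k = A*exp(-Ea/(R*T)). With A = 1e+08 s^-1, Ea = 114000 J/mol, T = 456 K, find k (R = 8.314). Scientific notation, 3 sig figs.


k = A * exp(-Ea/(R*T))
k = 1e+08 * exp(-114000 / (8.314 * 456))
k = 1e+08 * exp(-30.069762)
k = 8.73e-06


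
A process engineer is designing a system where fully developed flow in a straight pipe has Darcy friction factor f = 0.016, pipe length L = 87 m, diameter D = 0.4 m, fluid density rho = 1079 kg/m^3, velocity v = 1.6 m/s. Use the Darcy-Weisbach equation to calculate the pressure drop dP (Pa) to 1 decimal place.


dP = f * (L/D) * (rho*v^2/2)
dP = 0.016 * (87/0.4) * (1079*1.6^2/2)
L/D = 217.5
rho*v^2/2 = 1079*2.56/2 = 1381.12
dP = 0.016 * 217.5 * 1381.12
dP = 4806.3 Pa


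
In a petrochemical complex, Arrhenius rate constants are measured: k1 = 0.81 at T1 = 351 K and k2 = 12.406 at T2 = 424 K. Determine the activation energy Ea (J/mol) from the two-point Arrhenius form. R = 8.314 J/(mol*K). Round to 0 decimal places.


Ea = R * ln(k2/k1) / (1/T1 - 1/T2)
ln(k2/k1) = ln(12.406/0.81) = 2.7289013
1/T1 - 1/T2 = 1/351 - 1/424 = 0.000490512283
Ea = 8.314 * 2.7289013 / 0.000490512283
Ea = 46254 J/mol


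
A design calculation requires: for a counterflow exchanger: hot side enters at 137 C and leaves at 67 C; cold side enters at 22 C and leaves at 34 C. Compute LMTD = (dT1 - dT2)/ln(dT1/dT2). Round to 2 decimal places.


dT1 = Th_in - Tc_out = 137 - 34 = 103
dT2 = Th_out - Tc_in = 67 - 22 = 45
LMTD = (dT1 - dT2) / ln(dT1/dT2)
LMTD = (103 - 45) / ln(103/45)
LMTD = 70.04 K


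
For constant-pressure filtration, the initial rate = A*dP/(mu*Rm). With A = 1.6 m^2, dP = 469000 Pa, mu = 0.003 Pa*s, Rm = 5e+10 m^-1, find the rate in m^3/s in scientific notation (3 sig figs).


rate = A * dP / (mu * Rm)
rate = 1.6 * 469000 / (0.003 * 5e+10)
rate = 750400.0 / 1.500e+08
rate = 5.00e-03 m^3/s


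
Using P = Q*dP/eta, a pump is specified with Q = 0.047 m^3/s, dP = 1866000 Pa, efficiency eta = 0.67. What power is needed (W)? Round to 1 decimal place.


P = Q * dP / eta
P = 0.047 * 1866000 / 0.67
P = 87702.0 / 0.67
P = 130898.5 W


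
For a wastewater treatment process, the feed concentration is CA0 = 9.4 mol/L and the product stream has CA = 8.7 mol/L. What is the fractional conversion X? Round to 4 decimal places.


X = (CA0 - CA) / CA0
X = (9.4 - 8.7) / 9.4
X = 0.7 / 9.4
X = 0.0745


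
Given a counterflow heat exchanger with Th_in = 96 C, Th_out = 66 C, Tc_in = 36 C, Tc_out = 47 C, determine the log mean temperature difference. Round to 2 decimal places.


dT1 = Th_in - Tc_out = 96 - 47 = 49
dT2 = Th_out - Tc_in = 66 - 36 = 30
LMTD = (dT1 - dT2) / ln(dT1/dT2)
LMTD = (49 - 30) / ln(49/30)
LMTD = 38.73 K


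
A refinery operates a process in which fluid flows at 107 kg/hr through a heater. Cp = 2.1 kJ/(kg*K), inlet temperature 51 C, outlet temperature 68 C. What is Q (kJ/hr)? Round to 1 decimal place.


Q = m_dot * Cp * (T2 - T1)
Q = 107 * 2.1 * (68 - 51)
Q = 107 * 2.1 * 17
Q = 3819.9 kJ/hr


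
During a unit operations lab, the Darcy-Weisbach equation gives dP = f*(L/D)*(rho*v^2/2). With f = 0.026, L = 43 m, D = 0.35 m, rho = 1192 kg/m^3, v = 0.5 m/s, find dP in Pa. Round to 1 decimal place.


dP = f * (L/D) * (rho*v^2/2)
dP = 0.026 * (43/0.35) * (1192*0.5^2/2)
L/D = 122.85714286
rho*v^2/2 = 1192*0.25/2 = 149.0
dP = 0.026 * 122.85714286 * 149.0
dP = 475.9 Pa


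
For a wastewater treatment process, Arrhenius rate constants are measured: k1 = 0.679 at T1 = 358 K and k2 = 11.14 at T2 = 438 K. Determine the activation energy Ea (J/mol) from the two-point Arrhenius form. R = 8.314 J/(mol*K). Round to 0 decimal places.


Ea = R * ln(k2/k1) / (1/T1 - 1/T2)
ln(k2/k1) = ln(11.14/0.679) = 2.7976764
1/T1 - 1/T2 = 1/358 - 1/438 = 0.000510191067
Ea = 8.314 * 2.7976764 / 0.000510191067
Ea = 45591 J/mol


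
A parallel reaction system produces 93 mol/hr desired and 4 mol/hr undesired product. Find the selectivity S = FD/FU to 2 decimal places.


S = desired product rate / undesired product rate
S = 93 / 4
S = 23.25


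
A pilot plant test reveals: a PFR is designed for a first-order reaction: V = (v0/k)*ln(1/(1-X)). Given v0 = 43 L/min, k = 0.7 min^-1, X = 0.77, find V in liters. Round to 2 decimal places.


V = (v0/k) * ln(1/(1-X))
V = (43/0.7) * ln(1/(1-0.77))
V = 61.428571 * ln(4.347826)
V = 61.428571 * 1.469676
V = 90.28 L
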